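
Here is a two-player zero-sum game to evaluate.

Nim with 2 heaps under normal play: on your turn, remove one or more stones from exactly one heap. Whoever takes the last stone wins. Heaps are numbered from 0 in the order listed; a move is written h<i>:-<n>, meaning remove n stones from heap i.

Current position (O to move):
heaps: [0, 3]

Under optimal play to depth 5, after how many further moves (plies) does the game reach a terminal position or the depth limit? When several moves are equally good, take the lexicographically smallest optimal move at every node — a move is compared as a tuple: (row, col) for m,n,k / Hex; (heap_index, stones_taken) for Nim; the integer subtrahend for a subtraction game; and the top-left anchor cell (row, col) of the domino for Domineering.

p1 O@[(0,3)]: h1:-1[(0,2)]-1 h1:-2[(0,1)]-1 h1:-3[(0,0)]+1*
p2 X@[(0,0)] terminal -1; root [(0,3)] d5

PV length from [(0,3)]: 1 ply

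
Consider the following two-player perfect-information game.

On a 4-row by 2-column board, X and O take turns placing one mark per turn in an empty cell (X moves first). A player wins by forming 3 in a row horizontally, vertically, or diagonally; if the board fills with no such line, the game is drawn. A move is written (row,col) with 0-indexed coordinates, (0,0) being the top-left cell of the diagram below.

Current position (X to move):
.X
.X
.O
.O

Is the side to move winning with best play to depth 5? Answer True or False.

p1 X@[.X/.X/.O/.O]: (0,0)[XX/.X/.O/.O]+0* (1,0)[.X/XX/.O/.O]+0 (2,0)[.X/.X/XO/.O]+0 (3,0)[.X/.X/.O/XO]+0
p2 O@[XX/.X/.O/.O]: (1,0)[XX/OX/.O/.O]+0* (2,0)[XX/.X/OO/.O]+0 (3,0)[XX/.X/.O/OO]+0
p3 X@[XX/OX/.O/.O]: (2,0)[XX/OX/XO/.O]+0* (3,0)[XX/OX/.O/XO]+0
p4 O@[XX/OX/XO/.O]: (3,0)[XX/OX/XO/OO]+0*
p5 X@[XX/OX/XO/OO] terminal +0; root [.X/.X/.O/.O] d5

X winning at [.X/.X/.O/.O]: False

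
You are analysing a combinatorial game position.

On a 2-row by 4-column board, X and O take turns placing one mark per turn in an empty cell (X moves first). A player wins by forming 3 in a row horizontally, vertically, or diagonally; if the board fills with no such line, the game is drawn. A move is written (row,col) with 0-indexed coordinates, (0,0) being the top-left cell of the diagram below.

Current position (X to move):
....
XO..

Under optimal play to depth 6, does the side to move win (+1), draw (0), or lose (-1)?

ply 1, X at ..../XO.. | (0,0)=+0→X.../XO..*; (0,1)=+0→.X../XO..; (0,2)=+0→..X./XO..; (0,3)=+0→...X/XO..; (1,2)=+0→..../XOX.; (1,3)=+0→..../XO.X
ply 2, O at X.../XO.. | (0,1)=+0→XO../XO..*; (0,2)=+0→X.O./XO..; (0,3)=+0→X..O/XO..; (1,2)=+0→X.../XOO.; (1,3)=+0→X.../XO.O
ply 3, X at XO../XO.. | (0,2)=+0→XOX./XO..*; (0,3)=+0→XO.X/XO..; (1,2)=+0→XO../XOX.; (1,3)=+0→XO../XO.X
ply 4, O at XOX./XO.. | (0,3)=+0→XOXO/XO..*; (1,2)=+0→XOX./XOO.; (1,3)=+0→XOX./XO.O
ply 5, X at XOXO/XO.. | (1,2)=+0→XOXO/XOX.*; (1,3)=+0→XOXO/XO.X
ply 6, O at XOXO/XOX. | (1,3)=+0→XOXO/XOXO*
ply 7: XOXO/XOXO is terminal +0 (X); from ..../XO.. depth 6

value(..../XO.., X) = 0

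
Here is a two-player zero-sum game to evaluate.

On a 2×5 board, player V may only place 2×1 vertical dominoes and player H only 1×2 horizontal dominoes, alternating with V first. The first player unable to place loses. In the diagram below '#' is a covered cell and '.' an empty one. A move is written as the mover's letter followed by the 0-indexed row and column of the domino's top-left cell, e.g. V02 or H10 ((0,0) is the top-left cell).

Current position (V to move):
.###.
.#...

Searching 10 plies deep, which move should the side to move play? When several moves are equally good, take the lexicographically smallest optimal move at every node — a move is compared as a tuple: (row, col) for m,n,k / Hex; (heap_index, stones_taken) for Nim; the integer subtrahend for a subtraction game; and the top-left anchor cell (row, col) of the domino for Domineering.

ply 1, V at .###./.#... | V00=-1→####./##...; V04=+1→.####/.#..#*
ply 2, H at .####/.#..# | H12=-1→.####/.####*
ply 3, V at .####/.#### | V00=+1→#####/#####*
ply 4: #####/##### is terminal -1 (H); from .###./.#... depth 10

V's best at [.###./.#...]: V04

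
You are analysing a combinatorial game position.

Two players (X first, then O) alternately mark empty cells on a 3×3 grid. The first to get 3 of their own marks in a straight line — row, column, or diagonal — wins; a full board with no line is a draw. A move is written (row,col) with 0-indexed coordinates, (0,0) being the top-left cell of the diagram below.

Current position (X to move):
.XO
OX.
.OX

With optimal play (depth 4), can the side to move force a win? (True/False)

X winning at [.XO/OX./.OX]: True

[.XO/OX./.OX] X move#1: (0,0):+1/XXO/OX./.OX*, (1,2):+0/.XO/OXX/.OX, (2,0):+0/.XO/OX./XOX
[XXO/OX./.OX] end (terminal -1, O#2); searched .XO/OX./.OX to 4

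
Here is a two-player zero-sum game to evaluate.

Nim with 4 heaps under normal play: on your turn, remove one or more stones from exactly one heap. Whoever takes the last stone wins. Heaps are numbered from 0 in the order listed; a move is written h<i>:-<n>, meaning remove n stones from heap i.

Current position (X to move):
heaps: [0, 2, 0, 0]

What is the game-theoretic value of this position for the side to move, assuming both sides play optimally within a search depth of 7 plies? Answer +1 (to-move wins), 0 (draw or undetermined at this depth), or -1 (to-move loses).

ply 1, X at (0,2,0,0) | h1:-1=-1→(0,1,0,0); h1:-2=+1→(0,0,0,0)*
ply 2: (0,0,0,0) is terminal -1 (O); from (0,2,0,0) depth 7

value((0,2,0,0), X) = +1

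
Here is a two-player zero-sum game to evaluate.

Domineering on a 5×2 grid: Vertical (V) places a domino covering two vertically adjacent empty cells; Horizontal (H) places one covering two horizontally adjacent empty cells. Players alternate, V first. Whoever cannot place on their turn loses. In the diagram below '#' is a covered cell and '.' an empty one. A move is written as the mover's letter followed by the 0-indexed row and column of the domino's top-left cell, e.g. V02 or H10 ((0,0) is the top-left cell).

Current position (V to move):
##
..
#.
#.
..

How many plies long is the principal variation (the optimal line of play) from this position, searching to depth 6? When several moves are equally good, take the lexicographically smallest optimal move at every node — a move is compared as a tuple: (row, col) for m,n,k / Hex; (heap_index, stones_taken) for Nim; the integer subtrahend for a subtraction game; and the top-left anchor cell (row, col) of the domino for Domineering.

PV length from [##/../#./#./..]: 2 plies

[##/../#./#./..] V move#1: V11:-1/##/.#/##/#./..*, V21:-1/##/../##/##/.., V31:-1/##/../#./##/.#
[##/.#/##/#./..] H move#2: H40:+1/##/.#/##/#./##*
[##/.#/##/#./##] end (terminal -1, V#3); searched ##/../#./#./.. to 6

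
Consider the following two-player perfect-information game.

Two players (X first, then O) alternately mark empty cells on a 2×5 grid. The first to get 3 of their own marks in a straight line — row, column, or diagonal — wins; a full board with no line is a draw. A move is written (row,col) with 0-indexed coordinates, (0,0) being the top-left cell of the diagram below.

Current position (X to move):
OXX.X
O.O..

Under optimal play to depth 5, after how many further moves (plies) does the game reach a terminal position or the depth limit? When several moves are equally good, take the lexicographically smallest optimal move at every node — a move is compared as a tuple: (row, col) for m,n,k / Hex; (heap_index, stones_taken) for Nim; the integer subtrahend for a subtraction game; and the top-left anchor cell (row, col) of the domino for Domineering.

[OXX.X/O.O..] X move#1: (0,3):+1/OXXXX/O.O..*, (1,1):+0/OXX.X/OXO.., (1,3):-1/OXX.X/O.OX., (1,4):-1/OXX.X/O.O.X
[OXXXX/O.O..] end (terminal -1, O#2); searched OXX.X/O.O.. to 5

PV length from [OXX.X/O.O..]: 1 ply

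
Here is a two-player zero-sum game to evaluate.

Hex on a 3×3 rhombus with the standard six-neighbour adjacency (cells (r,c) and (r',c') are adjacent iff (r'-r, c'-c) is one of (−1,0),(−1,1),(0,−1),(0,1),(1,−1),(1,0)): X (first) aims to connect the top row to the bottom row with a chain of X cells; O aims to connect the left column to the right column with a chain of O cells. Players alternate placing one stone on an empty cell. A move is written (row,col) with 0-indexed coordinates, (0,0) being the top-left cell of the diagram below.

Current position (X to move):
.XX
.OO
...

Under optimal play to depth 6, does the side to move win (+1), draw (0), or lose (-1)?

ply 1, X at .XX/.OO/... | (0,0)=-1→XXX/.OO/...*; (1,0)=-1→.XX/XOO/...; (2,0)=-1→.XX/.OO/X..; (2,1)=-1→.XX/.OO/.X.; (2,2)=-1→.XX/.OO/..X
ply 2, O at XXX/.OO/... | (1,0)=+1→XXX/OOO/...*; (2,0)=+1→XXX/.OO/O..; (2,1)=+1→XXX/.OO/.O.; (2,2)=+1→XXX/.OO/..O
ply 3: XXX/OOO/... is terminal -1 (X); from .XX/.OO/... depth 6

value(.XX/.OO/..., X) = -1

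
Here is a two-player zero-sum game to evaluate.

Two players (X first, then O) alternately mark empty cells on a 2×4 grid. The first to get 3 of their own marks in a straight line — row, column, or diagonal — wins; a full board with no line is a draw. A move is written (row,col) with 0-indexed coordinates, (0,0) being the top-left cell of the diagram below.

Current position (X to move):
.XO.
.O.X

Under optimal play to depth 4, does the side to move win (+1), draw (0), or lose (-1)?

value(.XO./.O.X, X) = 0

p1 X@[.XO./.O.X]: (0,0)[XXO./.O.X]+0* (0,3)[.XOX/.O.X]+0 (1,0)[.XO./XO.X]+0 (1,2)[.XO./.OXX]+0
p2 O@[XXO./.O.X]: (0,3)[XXOO/.O.X]+0* (1,0)[XXO./OO.X]+0 (1,2)[XXO./.OOX]+0
p3 X@[XXOO/.O.X]: (1,0)[XXOO/XO.X]+0* (1,2)[XXOO/.OXX]+0
p4 O@[XXOO/XO.X]: (1,2)[XXOO/XOOX]+0*
p5 X@[XXOO/XOOX] terminal +0; root [.XO./.O.X] d4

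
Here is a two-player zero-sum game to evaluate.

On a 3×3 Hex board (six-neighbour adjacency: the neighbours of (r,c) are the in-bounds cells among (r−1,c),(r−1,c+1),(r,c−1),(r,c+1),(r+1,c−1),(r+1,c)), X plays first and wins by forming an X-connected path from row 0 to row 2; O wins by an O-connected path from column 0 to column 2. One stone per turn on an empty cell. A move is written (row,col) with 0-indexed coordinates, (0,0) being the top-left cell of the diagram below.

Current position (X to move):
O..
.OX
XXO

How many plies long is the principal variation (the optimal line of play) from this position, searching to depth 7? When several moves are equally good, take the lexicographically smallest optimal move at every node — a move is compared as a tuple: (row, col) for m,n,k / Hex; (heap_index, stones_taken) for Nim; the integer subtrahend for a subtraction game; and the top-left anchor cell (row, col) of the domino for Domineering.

p1 X@[O../.OX/XXO]: (0,1)[OX./.OX/XXO]+1* (0,2)[O.X/.OX/XXO]+1 (1,0)[O../XOX/XXO]+1
p2 O@[OX./.OX/XXO]: (0,2)[OXO/.OX/XXO]-1* (1,0)[OX./OOX/XXO]-1
p3 X@[OXO/.OX/XXO]: (1,0)[OXO/XOX/XXO]+1*
p4 O@[OXO/XOX/XXO] terminal -1; root [O../.OX/XXO] d7

PV length from [O../.OX/XXO]: 3 plies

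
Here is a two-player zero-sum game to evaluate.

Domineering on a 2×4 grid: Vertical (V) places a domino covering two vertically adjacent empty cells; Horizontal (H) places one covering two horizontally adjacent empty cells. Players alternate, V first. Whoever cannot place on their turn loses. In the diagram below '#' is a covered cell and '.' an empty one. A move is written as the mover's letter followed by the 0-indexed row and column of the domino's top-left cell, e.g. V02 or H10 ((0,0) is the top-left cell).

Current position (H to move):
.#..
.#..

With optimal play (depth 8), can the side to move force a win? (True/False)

H winning at [.#../.#..]: True

[.#../.#..] H move#1: H02:+1/.###/.#..*, H12:+1/.#../.###
[.###/.#..] V move#2: V00:-1/####/##..*
[####/##..] H move#3: H12:+1/####/####*
[####/####] end (terminal -1, V#4); searched .#../.#.. to 8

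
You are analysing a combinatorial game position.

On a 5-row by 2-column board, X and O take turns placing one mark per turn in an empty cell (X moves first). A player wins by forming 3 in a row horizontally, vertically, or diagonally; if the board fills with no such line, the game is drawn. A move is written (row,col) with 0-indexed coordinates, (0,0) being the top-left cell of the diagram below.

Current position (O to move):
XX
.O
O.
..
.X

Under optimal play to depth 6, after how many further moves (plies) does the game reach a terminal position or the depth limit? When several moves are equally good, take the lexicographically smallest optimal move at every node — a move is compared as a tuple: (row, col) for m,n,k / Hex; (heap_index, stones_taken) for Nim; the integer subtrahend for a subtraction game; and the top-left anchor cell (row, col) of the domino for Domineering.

PV length from [XX/.O/O./../.X]: 5 plies

ply 1, O at XX/.O/O./../.X | (1,0)=+0→XX/OO/O./../.X; (2,1)=+1→XX/.O/OO/../.X*; (3,0)=+1→XX/.O/O./O./.X; (3,1)=+1→XX/.O/O./.O/.X; (4,0)=+0→XX/.O/O./../OX
ply 2, X at XX/.O/OO/../.X | (1,0)=-1→XX/XO/OO/../.X*; (3,0)=-1→XX/.O/OO/X./.X; (3,1)=-1→XX/.O/OO/.X/.X; (4,0)=-1→XX/.O/OO/../XX
ply 3, O at XX/XO/OO/../.X | (3,0)=+1→XX/XO/OO/O./.X*; (3,1)=+1→XX/XO/OO/.O/.X; (4,0)=+1→XX/XO/OO/../OX
ply 4, X at XX/XO/OO/O./.X | (3,1)=-1→XX/XO/OO/OX/.X*; (4,0)=-1→XX/XO/OO/O./XX
ply 5, O at XX/XO/OO/OX/.X | (4,0)=+1→XX/XO/OO/OX/OX*
ply 6: XX/XO/OO/OX/OX is terminal -1 (X); from XX/.O/O./../.X depth 6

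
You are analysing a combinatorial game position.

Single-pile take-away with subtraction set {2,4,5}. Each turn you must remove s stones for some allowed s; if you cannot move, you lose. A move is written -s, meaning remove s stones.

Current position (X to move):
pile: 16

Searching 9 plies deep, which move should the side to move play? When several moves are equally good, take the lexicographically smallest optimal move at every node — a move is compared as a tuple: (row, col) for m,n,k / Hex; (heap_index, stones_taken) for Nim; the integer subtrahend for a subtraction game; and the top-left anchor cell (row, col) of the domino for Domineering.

[16] X move#1: -2:+1/14*, -4:-1/12, -5:-1/11
[14] O move#2: -2:-1/12*, -4:-1/10, -5:-1/9
[12] X move#3: -2:-1/10, -4:+1/8*, -5:+1/7
[8] O move#4: -2:-1/6*, -4:-1/4, -5:-1/3
[6] X move#5: -2:-1/4, -4:-1/2, -5:+1/1*
[1] end (terminal -1, O#6); searched 16 to 9

X's best at [16]: -2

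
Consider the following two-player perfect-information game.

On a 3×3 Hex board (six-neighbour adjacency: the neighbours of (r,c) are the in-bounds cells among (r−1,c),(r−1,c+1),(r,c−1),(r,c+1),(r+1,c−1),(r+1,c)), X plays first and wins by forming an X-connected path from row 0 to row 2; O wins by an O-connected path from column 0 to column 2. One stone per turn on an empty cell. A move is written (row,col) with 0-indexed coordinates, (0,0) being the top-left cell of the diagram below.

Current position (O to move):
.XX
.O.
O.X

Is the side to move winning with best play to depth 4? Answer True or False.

[.XX/.O./O.X] O move#1: (0,0):-1/OXX/.O./O.X, (1,0):-1/.XX/OO./O.X, (1,2):+1/.XX/.OO/O.X*, (2,1):-1/.XX/.O./OOX
[.XX/.OO/O.X] end (terminal -1, X#2); searched .XX/.O./O.X to 4

O winning at [.XX/.O./O.X]: True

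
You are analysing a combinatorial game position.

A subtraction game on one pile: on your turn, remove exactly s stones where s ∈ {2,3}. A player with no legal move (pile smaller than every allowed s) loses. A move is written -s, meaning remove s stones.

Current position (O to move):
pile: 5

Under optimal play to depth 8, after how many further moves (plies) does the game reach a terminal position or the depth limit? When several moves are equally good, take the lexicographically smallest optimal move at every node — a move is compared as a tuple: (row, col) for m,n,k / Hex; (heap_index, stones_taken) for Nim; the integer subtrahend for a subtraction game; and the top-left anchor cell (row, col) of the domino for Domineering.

p1 O@[5]: -2[3]-1* -3[2]-1
p2 X@[3]: -2[1]+1* -3[0]+1
p3 O@[1] terminal -1; root [5] d8

PV length from [5]: 2 plies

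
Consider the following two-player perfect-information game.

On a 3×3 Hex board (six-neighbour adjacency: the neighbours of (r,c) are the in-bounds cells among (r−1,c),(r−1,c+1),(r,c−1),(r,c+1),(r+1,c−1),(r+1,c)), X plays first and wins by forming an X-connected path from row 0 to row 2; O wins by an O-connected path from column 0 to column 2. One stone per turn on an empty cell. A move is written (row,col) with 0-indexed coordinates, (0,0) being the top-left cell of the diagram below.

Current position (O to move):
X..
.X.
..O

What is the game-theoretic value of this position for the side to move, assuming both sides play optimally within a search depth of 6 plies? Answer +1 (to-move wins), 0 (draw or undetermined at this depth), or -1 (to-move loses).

[X../.X./..O] O move#1: (0,1):-1/XO./.X./..O*, (0,2):-1/X.O/.X./..O, (1,0):-1/X../OX./..O, (1,2):-1/X../.XO/..O, (2,0):-1/X../.X./O.O, (2,1):-1/X../.X./.OO
[XO./.X./..O] X move#2: (0,2):+1/XOX/.X./..O*, (1,0):+1/XO./XX./..O, (1,2):+1/XO./.XX/..O, (2,0):+1/XO./.X./X.O, (2,1):+1/XO./.X./.XO
[XOX/.X./..O] O move#3: (1,0):-1/XOX/OX./..O*, (1,2):-1/XOX/.XO/..O, (2,0):-1/XOX/.X./O.O, (2,1):-1/XOX/.X./.OO
[XOX/OX./..O] X move#4: (1,2):+1/XOX/OXX/..O*, (2,0):+1/XOX/OX./X.O, (2,1):+1/XOX/OX./.XO
[XOX/OXX/..O] O move#5: (2,0):-1/XOX/OXX/O.O*, (2,1):-1/XOX/OXX/.OO
[XOX/OXX/O.O] X move#6: (2,1):+1/XOX/OXX/OXO*
[XOX/OXX/OXO] end (terminal -1, O#7); searched X../.X./..O to 6

value(X../.X./..O, O) = -1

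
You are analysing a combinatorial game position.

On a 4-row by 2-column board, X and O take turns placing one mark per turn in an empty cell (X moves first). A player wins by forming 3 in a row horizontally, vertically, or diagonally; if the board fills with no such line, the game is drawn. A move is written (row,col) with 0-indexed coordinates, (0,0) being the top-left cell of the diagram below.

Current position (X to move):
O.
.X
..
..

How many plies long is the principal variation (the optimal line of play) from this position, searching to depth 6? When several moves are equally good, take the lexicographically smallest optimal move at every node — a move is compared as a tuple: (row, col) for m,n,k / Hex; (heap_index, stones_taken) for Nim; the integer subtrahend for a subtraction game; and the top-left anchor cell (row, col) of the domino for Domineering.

PV length from [O./.X/../..]: 3 plies

p1 X@[O./.X/../..]: (0,1)[OX/.X/../..]+0 (1,0)[O./XX/../..]+0 (2,0)[O./.X/X./..]+0 (2,1)[O./.X/.X/..]+1* (3,0)[O./.X/../X.]+0 (3,1)[O./.X/../.X]+0
p2 O@[O./.X/.X/..]: (0,1)[OO/.X/.X/..]-1* (1,0)[O./OX/.X/..]-1 (2,0)[O./.X/OX/..]-1 (3,0)[O./.X/.X/O.]-1 (3,1)[O./.X/.X/.O]-1
p3 X@[OO/.X/.X/..]: (1,0)[OO/XX/.X/..]+0 (2,0)[OO/.X/XX/..]+0 (3,0)[OO/.X/.X/X.]+0 (3,1)[OO/.X/.X/.X]+1*
p4 O@[OO/.X/.X/.X] terminal -1; root [O./.X/../..] d6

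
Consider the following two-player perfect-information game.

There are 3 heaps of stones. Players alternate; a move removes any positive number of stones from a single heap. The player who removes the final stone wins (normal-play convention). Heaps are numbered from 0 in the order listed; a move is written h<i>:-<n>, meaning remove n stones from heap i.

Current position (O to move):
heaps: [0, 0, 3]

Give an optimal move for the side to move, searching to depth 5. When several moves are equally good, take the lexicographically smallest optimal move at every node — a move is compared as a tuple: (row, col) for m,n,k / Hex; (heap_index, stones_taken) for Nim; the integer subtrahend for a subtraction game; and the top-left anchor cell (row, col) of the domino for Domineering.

O's best at [(0,0,3)]: h2:-3

p1 O@[(0,0,3)]: h2:-1[(0,0,2)]-1 h2:-2[(0,0,1)]-1 h2:-3[(0,0,0)]+1*
p2 X@[(0,0,0)] terminal -1; root [(0,0,3)] d5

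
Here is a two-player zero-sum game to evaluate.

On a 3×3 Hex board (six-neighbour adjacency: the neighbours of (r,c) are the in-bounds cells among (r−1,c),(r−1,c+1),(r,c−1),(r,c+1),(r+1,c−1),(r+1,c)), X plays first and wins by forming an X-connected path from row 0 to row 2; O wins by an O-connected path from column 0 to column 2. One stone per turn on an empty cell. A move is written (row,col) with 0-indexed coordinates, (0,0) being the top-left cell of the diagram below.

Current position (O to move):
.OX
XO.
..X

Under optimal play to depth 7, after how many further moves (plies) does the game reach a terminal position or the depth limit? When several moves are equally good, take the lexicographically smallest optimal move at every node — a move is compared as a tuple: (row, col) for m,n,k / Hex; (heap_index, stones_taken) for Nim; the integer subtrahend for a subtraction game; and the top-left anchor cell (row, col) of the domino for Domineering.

ply 1, O at .OX/XO./..X | (0,0)=-1→OOX/XO./..X; (1,2)=+1→.OX/XOO/..X*; (2,0)=-1→.OX/XO./O.X; (2,1)=-1→.OX/XO./.OX
ply 2, X at .OX/XOO/..X | (0,0)=-1→XOX/XOO/..X*; (2,0)=-1→.OX/XOO/X.X; (2,1)=-1→.OX/XOO/.XX
ply 3, O at XOX/XOO/..X | (2,0)=+1→XOX/XOO/O.X*; (2,1)=-1→XOX/XOO/.OX
ply 4: XOX/XOO/O.X is terminal -1 (X); from .OX/XO./..X depth 7

PV length from [.OX/XO./..X]: 3 plies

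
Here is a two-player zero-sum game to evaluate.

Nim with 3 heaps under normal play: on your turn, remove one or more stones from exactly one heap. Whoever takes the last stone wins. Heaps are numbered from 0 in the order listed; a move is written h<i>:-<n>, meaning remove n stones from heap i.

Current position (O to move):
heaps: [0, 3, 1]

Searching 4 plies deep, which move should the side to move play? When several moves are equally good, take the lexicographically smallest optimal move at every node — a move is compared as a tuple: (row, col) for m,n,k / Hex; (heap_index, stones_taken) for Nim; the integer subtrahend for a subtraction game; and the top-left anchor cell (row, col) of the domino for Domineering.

O's best at [(0,3,1)]: h1:-2

[(0,3,1)] O move#1: h1:-1:-1/(0,2,1), h1:-2:+1/(0,1,1)*, h1:-3:-1/(0,0,1), h2:-1:-1/(0,3,0)
[(0,1,1)] X move#2: h1:-1:-1/(0,0,1)*, h2:-1:-1/(0,1,0)
[(0,0,1)] O move#3: h2:-1:+1/(0,0,0)*
[(0,0,0)] end (terminal -1, X#4); searched (0,3,1) to 4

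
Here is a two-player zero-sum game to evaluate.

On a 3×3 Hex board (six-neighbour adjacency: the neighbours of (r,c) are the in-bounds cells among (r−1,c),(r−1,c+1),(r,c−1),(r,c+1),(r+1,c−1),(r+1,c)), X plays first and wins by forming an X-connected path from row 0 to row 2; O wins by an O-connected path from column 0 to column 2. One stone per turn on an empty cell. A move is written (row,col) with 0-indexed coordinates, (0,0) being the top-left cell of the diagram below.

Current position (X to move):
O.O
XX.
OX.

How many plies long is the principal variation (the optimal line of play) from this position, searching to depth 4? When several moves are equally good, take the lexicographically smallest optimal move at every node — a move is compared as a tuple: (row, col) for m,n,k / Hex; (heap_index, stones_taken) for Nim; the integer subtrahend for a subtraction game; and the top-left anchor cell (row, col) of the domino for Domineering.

PV length from [O.O/XX./OX.]: 1 ply

ply 1, X at O.O/XX./OX. | (0,1)=+1→OXO/XX./OX.*; (1,2)=-1→O.O/XXX/OX.; (2,2)=-1→O.O/XX./OXX
ply 2: OXO/XX./OX. is terminal -1 (O); from O.O/XX./OX. depth 4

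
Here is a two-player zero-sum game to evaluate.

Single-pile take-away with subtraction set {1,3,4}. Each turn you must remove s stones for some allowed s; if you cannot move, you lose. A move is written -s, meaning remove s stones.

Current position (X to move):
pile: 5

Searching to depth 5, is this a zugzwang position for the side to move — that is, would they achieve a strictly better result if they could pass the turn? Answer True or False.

[5] X move#1: -1:-1/4, -3:+1/2*, -4:-1/1
[2] O move#2: -1:-1/1*
[1] X move#3: -1:+1/0*
[0] end (terminal -1, O#4); searched 5 to 5
suppose X passes — search the same position with O to move:
pass> [5] O move#1: -1:-1/4, -3:+1/2*, -4:-1/1
pass> [2] X move#2: -1:-1/1*
pass> [1] O move#3: -1:+1/0*
pass> [0] end (terminal -1, X#4); searched 5 to 5
for X: play +1, pass -1

zugzwang(5, X) = False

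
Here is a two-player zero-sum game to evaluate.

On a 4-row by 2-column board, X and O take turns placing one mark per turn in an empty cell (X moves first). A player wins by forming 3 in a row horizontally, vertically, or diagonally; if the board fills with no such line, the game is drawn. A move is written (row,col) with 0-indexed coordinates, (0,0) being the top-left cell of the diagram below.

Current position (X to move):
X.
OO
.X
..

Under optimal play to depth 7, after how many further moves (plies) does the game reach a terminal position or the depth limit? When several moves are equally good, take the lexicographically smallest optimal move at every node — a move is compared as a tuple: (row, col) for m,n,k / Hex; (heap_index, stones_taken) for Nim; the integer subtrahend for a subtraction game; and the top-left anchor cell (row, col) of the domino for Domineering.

ply 1, X at X./OO/.X/.. | (0,1)=+0→XX/OO/.X/..*; (2,0)=+0→X./OO/XX/..; (3,0)=+0→X./OO/.X/X.; (3,1)=+0→X./OO/.X/.X
ply 2, O at XX/OO/.X/.. | (2,0)=+0→XX/OO/OX/..*; (3,0)=+0→XX/OO/.X/O.; (3,1)=+0→XX/OO/.X/.O
ply 3, X at XX/OO/OX/.. | (3,0)=+0→XX/OO/OX/X.*; (3,1)=-1→XX/OO/OX/.X
ply 4, O at XX/OO/OX/X. | (3,1)=+0→XX/OO/OX/XO*
ply 5: XX/OO/OX/XO is terminal +0 (X); from X./OO/.X/.. depth 7

PV length from [X./OO/.X/..]: 4 plies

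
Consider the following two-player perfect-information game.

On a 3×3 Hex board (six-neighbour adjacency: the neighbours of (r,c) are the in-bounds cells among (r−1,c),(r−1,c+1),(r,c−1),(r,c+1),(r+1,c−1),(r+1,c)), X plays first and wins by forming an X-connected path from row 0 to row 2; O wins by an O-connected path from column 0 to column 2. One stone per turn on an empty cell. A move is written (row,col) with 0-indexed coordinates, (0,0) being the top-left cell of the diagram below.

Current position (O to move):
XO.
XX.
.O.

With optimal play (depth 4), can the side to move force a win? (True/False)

O winning at [XO./XX./.O.]: True

p1 O@[XO./XX./.O.]: (0,2)[XOO/XX./.O.]-1 (1,2)[XO./XXO/.O.]-1 (2,0)[XO./XX./OO.]+1* (2,2)[XO./XX./.OO]-1
p2 X@[XO./XX./OO.]: (0,2)[XOX/XX./OO.]-1* (1,2)[XO./XXX/OO.]-1 (2,2)[XO./XX./OOX]-1
p3 O@[XOX/XX./OO.]: (1,2)[XOX/XXO/OO.]+1* (2,2)[XOX/XX./OOO]+1
p4 X@[XOX/XXO/OO.] terminal -1; root [XO./XX./.O.] d4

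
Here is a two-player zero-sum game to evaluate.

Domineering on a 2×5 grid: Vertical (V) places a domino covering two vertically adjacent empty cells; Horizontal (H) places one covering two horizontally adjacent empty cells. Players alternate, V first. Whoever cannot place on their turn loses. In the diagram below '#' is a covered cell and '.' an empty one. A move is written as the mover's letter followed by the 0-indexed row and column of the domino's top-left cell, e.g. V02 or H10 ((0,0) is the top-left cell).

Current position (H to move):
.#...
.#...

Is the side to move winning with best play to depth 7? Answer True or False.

H winning at [.#.../.#...]: False

ply 1, H at .#.../.#... | H02=-1→.###./.#...*; H03=-1→.#.##/.#...; H12=-1→.#.../.###.; H13=-1→.#.../.#.##
ply 2, V at .###./.#... | V00=-1→####./##...; V04=+1→.####/.#..#*
ply 3, H at .####/.#..# | H12=-1→.####/.####*
ply 4, V at .####/.#### | V00=+1→#####/#####*
ply 5: #####/##### is terminal -1 (H); from .#.../.#... depth 7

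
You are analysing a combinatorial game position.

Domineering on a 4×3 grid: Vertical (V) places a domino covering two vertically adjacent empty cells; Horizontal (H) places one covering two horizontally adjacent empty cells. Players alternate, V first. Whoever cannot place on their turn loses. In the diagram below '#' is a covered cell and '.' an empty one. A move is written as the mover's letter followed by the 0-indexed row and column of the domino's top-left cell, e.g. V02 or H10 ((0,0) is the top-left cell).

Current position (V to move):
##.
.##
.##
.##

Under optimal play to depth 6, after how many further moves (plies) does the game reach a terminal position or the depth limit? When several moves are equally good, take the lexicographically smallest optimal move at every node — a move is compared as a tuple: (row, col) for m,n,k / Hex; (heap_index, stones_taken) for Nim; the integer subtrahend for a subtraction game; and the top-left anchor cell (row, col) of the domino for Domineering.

PV length from [##./.##/.##/.##]: 1 ply

ply 1, V at ##./.##/.##/.## | V10=+1→##./###/###/.##*; V20=+1→##./.##/###/###
ply 2: ##./###/###/.## is terminal -1 (H); from ##./.##/.##/.## depth 6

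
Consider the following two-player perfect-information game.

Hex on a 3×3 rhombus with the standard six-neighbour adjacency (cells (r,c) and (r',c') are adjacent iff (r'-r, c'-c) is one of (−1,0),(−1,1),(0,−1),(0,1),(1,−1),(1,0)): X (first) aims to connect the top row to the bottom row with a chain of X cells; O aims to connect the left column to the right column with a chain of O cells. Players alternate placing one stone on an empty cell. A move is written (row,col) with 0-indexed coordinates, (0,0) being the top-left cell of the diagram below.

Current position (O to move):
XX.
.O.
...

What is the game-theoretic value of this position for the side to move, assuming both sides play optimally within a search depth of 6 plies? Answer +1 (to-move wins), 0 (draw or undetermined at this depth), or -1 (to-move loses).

value(XX./.O./..., O) = +1

ply 1, O at XX./.O./... | (0,2)=+1→XXO/.O./...*; (1,0)=+1→XX./OO./...; (1,2)=+1→XX./.OO/...; (2,0)=+1→XX./.O./O..; (2,1)=+1→XX./.O./.O.; (2,2)=+1→XX./.O./..O
ply 2, X at XXO/.O./... | (1,0)=-1→XXO/XO./...*; (1,2)=-1→XXO/.OX/...; (2,0)=-1→XXO/.O./X..; (2,1)=-1→XXO/.O./.X.; (2,2)=-1→XXO/.O./..X
ply 3, O at XXO/XO./... | (1,2)=-1→XXO/XOO/...; (2,0)=+1→XXO/XO./O..*; (2,1)=-1→XXO/XO./.O.; (2,2)=-1→XXO/XO./..O
ply 4: XXO/XO./O.. is terminal -1 (X); from XX./.O./... depth 6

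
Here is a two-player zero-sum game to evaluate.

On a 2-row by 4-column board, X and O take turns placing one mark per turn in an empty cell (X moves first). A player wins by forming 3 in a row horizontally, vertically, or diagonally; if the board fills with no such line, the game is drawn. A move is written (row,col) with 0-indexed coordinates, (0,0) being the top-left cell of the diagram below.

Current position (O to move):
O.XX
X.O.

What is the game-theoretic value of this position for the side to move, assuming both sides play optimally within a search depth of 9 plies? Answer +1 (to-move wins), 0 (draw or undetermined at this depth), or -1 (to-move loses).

[O.XX/X.O.] O move#1: (0,1):+0/OOXX/X.O.*, (1,1):-1/O.XX/XOO., (1,3):-1/O.XX/X.OO
[OOXX/X.O.] X move#2: (1,1):+0/OOXX/XXO.*, (1,3):+0/OOXX/X.OX
[OOXX/XXO.] O move#3: (1,3):+0/OOXX/XXOO*
[OOXX/XXOO] end (terminal +0, X#4); searched O.XX/X.O. to 9

value(O.XX/X.O., O) = 0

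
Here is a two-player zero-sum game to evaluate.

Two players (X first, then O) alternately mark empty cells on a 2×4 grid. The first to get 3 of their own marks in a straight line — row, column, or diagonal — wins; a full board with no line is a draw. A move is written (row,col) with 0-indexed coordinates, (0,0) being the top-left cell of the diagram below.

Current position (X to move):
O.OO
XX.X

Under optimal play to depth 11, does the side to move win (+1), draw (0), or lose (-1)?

value(O.OO/XX.X, X) = +1

p1 X@[O.OO/XX.X]: (0,1)[OXOO/XX.X]+0 (1,2)[O.OO/XXXX]+1*
p2 O@[O.OO/XXXX] terminal -1; root [O.OO/XX.X] d11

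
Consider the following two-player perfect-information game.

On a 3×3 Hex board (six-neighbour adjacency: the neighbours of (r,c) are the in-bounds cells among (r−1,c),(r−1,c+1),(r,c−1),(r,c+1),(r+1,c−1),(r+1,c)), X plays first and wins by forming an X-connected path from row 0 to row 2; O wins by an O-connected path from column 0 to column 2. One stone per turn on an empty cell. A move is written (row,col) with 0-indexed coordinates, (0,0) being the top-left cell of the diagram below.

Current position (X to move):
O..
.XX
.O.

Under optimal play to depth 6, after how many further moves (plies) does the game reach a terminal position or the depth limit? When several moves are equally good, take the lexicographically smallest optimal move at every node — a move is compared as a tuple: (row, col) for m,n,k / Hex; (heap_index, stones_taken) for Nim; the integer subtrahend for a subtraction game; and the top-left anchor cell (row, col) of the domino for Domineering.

PV length from [O../.XX/.O.]: 5 plies

[O../.XX/.O.] X move#1: (0,1):+1/OX./.XX/.O.*, (0,2):+1/O.X/.XX/.O., (1,0):+1/O../XXX/.O., (2,0):+1/O../.XX/XO., (2,2):+1/O../.XX/.OX
[OX./.XX/.O.] O move#2: (0,2):-1/OXO/.XX/.O.*, (1,0):-1/OX./OXX/.O., (2,0):-1/OX./.XX/OO., (2,2):-1/OX./.XX/.OO
[OXO/.XX/.O.] X move#3: (1,0):+1/OXO/XXX/.O.*, (2,0):+1/OXO/.XX/XO., (2,2):+1/OXO/.XX/.OX
[OXO/XXX/.O.] O move#4: (2,0):-1/OXO/XXX/OO.*, (2,2):-1/OXO/XXX/.OO
[OXO/XXX/OO.] X move#5: (2,2):+1/OXO/XXX/OOX*
[OXO/XXX/OOX] end (terminal -1, O#6); searched O../.XX/.O. to 6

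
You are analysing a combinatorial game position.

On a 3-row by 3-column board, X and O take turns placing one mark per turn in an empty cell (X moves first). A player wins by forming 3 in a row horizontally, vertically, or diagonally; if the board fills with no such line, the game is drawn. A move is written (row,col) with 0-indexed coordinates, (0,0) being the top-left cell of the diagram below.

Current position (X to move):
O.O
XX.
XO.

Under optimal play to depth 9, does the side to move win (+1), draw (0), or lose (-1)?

ply 1, X at O.O/XX./XO. | (0,1)=+0→OXO/XX./XO.; (1,2)=+1→O.O/XXX/XO.*; (2,2)=-1→O.O/XX./XOX
ply 2: O.O/XXX/XO. is terminal -1 (O); from O.O/XX./XO. depth 9

value(O.O/XX./XO., X) = +1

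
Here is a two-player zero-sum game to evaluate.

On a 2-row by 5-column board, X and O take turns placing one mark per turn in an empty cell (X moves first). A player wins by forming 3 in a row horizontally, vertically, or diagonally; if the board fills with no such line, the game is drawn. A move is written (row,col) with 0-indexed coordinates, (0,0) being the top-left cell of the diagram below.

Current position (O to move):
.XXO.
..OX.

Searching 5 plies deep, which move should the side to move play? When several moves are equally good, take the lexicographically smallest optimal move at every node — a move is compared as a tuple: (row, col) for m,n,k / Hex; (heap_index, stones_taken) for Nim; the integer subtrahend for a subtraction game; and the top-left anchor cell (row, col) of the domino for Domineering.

[.XXO./..OX.] O move#1: (0,0):+0/OXXO./..OX.*, (0,4):-1/.XXOO/..OX., (1,0):-1/.XXO./O.OX., (1,1):-1/.XXO./.OOX., (1,4):-1/.XXO./..OXO
[OXXO./..OX.] X move#2: (0,4):+0/OXXOX/..OX.*, (1,0):+0/OXXO./X.OX., (1,1):+0/OXXO./.XOX., (1,4):+0/OXXO./..OXX
[OXXOX/..OX.] O move#3: (1,0):+0/OXXOX/O.OX.*, (1,1):+0/OXXOX/.OOX., (1,4):+0/OXXOX/..OXO
[OXXOX/O.OX.] X move#4: (1,1):+0/OXXOX/OXOX.*, (1,4):-1/OXXOX/O.OXX
[OXXOX/OXOX.] O move#5: (1,4):+0/OXXOX/OXOXO*
[OXXOX/OXOXO] end (terminal +0, X#6); searched .XXO./..OX. to 5

O's best at [.XXO./..OX.]: (0,0)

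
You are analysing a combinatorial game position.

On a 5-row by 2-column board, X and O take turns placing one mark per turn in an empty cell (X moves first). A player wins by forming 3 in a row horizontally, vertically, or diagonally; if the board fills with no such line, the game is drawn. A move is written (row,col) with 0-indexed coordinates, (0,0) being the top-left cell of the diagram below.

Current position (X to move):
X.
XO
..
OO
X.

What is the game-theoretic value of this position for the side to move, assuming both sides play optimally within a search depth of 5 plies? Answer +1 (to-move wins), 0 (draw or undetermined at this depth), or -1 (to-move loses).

[X./XO/../OO/X.] X move#1: (0,1):-1/XX/XO/../OO/X., (2,0):+1/X./XO/X./OO/X.*, (2,1):+0/X./XO/.X/OO/X., (4,1):-1/X./XO/../OO/XX
[X./XO/X./OO/X.] end (terminal -1, O#2); searched X./XO/../OO/X. to 5

value(X./XO/../OO/X., X) = +1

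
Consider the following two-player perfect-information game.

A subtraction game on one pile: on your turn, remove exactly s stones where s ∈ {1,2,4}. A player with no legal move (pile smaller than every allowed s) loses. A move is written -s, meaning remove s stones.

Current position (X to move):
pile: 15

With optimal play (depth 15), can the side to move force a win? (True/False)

X winning at [15]: False

p1 X@[15]: -1[14]-1* -2[13]-1 -4[11]-1
p2 O@[14]: -1[13]-1 -2[12]+1* -4[10]-1
p3 X@[12]: -1[11]-1* -2[10]-1 -4[8]-1
p4 O@[11]: -1[10]-1 -2[9]+1* -4[7]-1
p5 X@[9]: -1[8]-1* -2[7]-1 -4[5]-1
p6 O@[8]: -1[7]-1 -2[6]+1* -4[4]-1
p7 X@[6]: -1[5]-1* -2[4]-1 -4[2]-1
p8 O@[5]: -1[4]-1 -2[3]+1* -4[1]-1
p9 X@[3]: -1[2]-1* -2[1]-1
p10 O@[2]: -1[1]-1 -2[0]+1*
p11 X@[0] terminal -1; root [15] d15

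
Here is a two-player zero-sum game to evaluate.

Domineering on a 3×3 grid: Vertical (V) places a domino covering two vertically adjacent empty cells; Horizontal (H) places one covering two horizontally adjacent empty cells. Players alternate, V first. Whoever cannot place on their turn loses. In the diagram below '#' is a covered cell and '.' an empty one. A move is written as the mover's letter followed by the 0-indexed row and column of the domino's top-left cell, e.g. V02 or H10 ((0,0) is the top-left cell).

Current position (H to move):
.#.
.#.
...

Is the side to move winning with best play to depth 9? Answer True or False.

ply 1, H at .#./.#./... | H20=-1→.#./.#./##.*; H21=-1→.#./.#./.##
ply 2, V at .#./.#./##. | V00=+1→##./##./##.*; V02=+1→.##/.##/##.; V12=+1→.#./.##/###
ply 3: ##./##./##. is terminal -1 (H); from .#./.#./... depth 9

H winning at [.#./.#./...]: False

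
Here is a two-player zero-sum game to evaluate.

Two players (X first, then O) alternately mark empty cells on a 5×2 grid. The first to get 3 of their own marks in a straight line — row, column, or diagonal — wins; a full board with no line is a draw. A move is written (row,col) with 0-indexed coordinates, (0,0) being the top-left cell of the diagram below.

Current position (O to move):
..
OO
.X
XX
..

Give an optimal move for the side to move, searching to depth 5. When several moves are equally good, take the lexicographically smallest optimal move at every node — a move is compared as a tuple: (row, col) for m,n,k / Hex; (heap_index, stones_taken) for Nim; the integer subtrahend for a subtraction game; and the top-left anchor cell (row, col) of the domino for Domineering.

ply 1, O at ../OO/.X/XX/.. | (0,0)=-1→O./OO/.X/XX/..; (0,1)=-1→.O/OO/.X/XX/..; (2,0)=-1→../OO/OX/XX/..; (4,0)=-1→../OO/.X/XX/O.; (4,1)=+0→../OO/.X/XX/.O*
ply 2, X at ../OO/.X/XX/.O | (0,0)=+0→X./OO/.X/XX/.O*; (0,1)=+0→.X/OO/.X/XX/.O; (2,0)=+0→../OO/XX/XX/.O; (4,0)=+0→../OO/.X/XX/XO
ply 3, O at X./OO/.X/XX/.O | (0,1)=+0→XO/OO/.X/XX/.O*; (2,0)=+0→X./OO/OX/XX/.O; (4,0)=+0→X./OO/.X/XX/OO
ply 4, X at XO/OO/.X/XX/.O | (2,0)=+0→XO/OO/XX/XX/.O*; (4,0)=+0→XO/OO/.X/XX/XO
ply 5, O at XO/OO/XX/XX/.O | (4,0)=+0→XO/OO/XX/XX/OO*
ply 6: XO/OO/XX/XX/OO is terminal +0 (X); from ../OO/.X/XX/.. depth 5

O's best at [../OO/.X/XX/..]: (4,1)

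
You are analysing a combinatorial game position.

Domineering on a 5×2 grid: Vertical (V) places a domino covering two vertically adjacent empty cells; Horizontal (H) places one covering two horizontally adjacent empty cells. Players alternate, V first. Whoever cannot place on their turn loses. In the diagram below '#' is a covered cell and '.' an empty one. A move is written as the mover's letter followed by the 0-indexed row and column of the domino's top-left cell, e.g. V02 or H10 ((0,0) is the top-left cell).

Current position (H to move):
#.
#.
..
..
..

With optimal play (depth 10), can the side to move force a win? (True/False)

H winning at [#./#./../../..]: True

p1 H@[#./#./../../..]: H20[#./#./##/../..]-1 H30[#./#./../##/..]+1* H40[#./#./../../##]-1
p2 V@[#./#./../##/..]: V01[##/##/../##/..]-1* V11[#./##/.#/##/..]-1
p3 H@[##/##/../##/..]: H20[##/##/##/##/..]+1* H40[##/##/../##/##]+1
p4 V@[##/##/##/##/..] terminal -1; root [#./#./../../..] d10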